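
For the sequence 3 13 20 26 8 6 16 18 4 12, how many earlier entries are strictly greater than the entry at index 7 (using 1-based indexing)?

2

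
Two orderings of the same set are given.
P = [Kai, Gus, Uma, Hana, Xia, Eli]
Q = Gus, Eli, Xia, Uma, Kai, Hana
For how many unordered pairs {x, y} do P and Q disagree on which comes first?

Assign each item its position (1..6) in the first ordering, then rewrite the second ordering as that position sequence:
positions: Kai→1, Gus→2, Uma→3, Hana→4, Xia→5, Eli→6
second ordering as positions: [2, 6, 5, 3, 1, 4]
Discordant pairs = inversions in this position sequence.
2: 1 → 1
6: 5, 3, 1, 4 → 4
5: 3, 1, 4 → 3
3: 1 → 1
1: 0
4: 0
Total: 1 + 4 + 3 + 1 + 0 + 0 = 9

There are 9 disagreeing pairs.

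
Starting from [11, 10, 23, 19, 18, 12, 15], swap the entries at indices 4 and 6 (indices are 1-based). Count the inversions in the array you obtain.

7 inversions

Positions 4 and 6 hold 19 and 12; after swapping, the array is [11, 10, 23, 12, 18, 19, 15].
Count, for each position, how many later elements it exceeds:
11: 1
10: 0
23: 4
12: 0
18: 1
19: 1
15: 0
Sum: 1 + 0 + 4 + 0 + 1 + 1 + 0 = 7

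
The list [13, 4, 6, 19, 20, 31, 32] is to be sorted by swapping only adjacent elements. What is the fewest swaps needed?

The minimum number of adjacent swaps to sort an array equals its inversion count, since every such swap removes exactly one inversion.
Count inversions — for each element, later elements that are smaller:
13: 4, 6 → 2
4: none → 0
6: none → 0
19: none → 0
20: none → 0
31: none → 0
32: none → 0
Total inversions: 2 + 0 + 0 + 0 + 0 + 0 + 0 = 2

2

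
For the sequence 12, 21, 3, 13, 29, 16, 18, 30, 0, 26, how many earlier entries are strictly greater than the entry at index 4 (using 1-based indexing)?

The element at index 4 is 13.
Elements before it: 12, 21, 3
Those larger than 13: 21

1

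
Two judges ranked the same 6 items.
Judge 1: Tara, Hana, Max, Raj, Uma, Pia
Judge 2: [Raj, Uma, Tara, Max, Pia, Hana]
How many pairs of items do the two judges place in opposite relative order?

8

Assign each item its position (1..6) in the first ordering, then rewrite the second ordering as that position sequence:
positions: Tara→1, Hana→2, Max→3, Raj→4, Uma→5, Pia→6
second ordering as positions: [4, 5, 1, 3, 6, 2]
Discordant pairs = inversions in this position sequence.
4: 1, 3, 2 → 3
5: 1, 3, 2 → 3
1: 0
3: 2 → 1
6: 2 → 1
2: 0
Total: 3 + 3 + 0 + 1 + 1 + 0 = 8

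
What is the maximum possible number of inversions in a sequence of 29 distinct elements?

Inversions: 406

The maximum occurs when the array is in strictly decreasing order: every one of the C(29, 2) pairs is inverted.
C(29, 2) = 29·28/2 = 406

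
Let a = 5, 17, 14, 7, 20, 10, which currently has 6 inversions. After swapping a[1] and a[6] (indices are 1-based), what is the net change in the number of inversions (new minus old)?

Positions 1 and 6 hold 5 and 10; after swapping, the array is [10, 17, 14, 7, 20, 5].
Element-by-element contributions:
10 → 7, 5 → 2
17 → 14, 7, 5 → 3
14 → 7, 5 → 2
7 → 5 → 1
20 → 5 → 1
5 → none → 0
Sum: 2 + 3 + 2 + 1 + 1 + 0 = 9
Change: 9 − 6 = +3

+3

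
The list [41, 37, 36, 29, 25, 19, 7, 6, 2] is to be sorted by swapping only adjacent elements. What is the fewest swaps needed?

36 swaps

The minimum number of adjacent swaps to sort an array equals its inversion count, since every such swap removes exactly one inversion.
Count inversions — for each element, later elements that are smaller:
41: 37, 36, 29, 25, 19, 7, 6, 2 → 8
37: 36, 29, 25, 19, 7, 6, 2 → 7
36: 29, 25, 19, 7, 6, 2 → 6
29: 25, 19, 7, 6, 2 → 5
25: 19, 7, 6, 2 → 4
19: 7, 6, 2 → 3
7: 6, 2 → 2
6: 2 → 1
2: none → 0
Total inversions: 8 + 7 + 6 + 5 + 4 + 3 + 2 + 1 + 0 = 36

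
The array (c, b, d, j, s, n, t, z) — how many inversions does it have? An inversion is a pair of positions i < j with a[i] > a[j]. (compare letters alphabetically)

Out-of-order pairs: 2

Count, for each position, how many later elements it exceeds:
c: 1
b: 0
d: 0
j: 0
s: 1
n: 0
t: 0
z: 0
Sum: 1 + 0 + 0 + 0 + 1 + 0 + 0 + 0 = 2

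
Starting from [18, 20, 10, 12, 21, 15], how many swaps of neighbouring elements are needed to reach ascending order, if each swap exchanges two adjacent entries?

There are 7 adjacent swaps.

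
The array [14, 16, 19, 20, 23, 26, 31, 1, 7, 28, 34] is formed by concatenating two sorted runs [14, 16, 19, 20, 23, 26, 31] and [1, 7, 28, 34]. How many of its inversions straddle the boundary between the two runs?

Cross-inversions: 15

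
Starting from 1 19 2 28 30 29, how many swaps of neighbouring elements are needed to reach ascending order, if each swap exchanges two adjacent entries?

The minimum number of adjacent swaps to sort an array equals its inversion count, since every such swap removes exactly one inversion.
Count inversions — for each element, later elements that are smaller:
1: none → 0
19: 2 → 1
2: none → 0
28: none → 0
30: 29 → 1
29: none → 0
Total inversions: 0 + 1 + 0 + 0 + 1 + 0 = 2

2 swaps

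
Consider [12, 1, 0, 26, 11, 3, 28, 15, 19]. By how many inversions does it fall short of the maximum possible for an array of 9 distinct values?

24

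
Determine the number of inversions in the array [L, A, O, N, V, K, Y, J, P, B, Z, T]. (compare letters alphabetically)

Sweep left to right; for each value list the smaller values that follow it:
L: 4
A: 0
O: 4
N: 3
V: 5
K: 2
Y: 4
J: 1
P: 1
B: 0
Z: 1
T: 0
Sum: 4 + 0 + 4 + 3 + 5 + 2 + 4 + 1 + 1 + 0 + 1 + 0 = 25

25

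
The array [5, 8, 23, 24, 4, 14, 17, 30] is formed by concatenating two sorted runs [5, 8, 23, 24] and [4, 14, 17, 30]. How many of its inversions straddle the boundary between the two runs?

8 split inversions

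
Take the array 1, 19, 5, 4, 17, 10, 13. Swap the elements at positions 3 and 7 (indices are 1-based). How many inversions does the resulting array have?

Positions 3 and 7 hold 5 and 13; after swapping, the array is [1, 19, 13, 4, 17, 10, 5].
Count, for each position, how many later elements it exceeds:
1: 0
19: 5
13: 3
4: 0
17: 2
10: 1
5: 0
Sum: 0 + 5 + 3 + 0 + 2 + 1 + 0 = 11

11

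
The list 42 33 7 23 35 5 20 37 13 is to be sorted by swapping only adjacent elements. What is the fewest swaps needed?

Minimum adjacent swaps = number of inversions (each swap of adjacent out-of-order elements removes one inversion and no swap can remove more).
Count inversions — for each element, later elements that are smaller:
42: 33, 7, 23, 35, 5, 20, 37, 13 → 8
33: 7, 23, 5, 20, 13 → 5
7: 5 → 1
23: 5, 20, 13 → 3
35: 5, 20, 13 → 3
5: none → 0
20: 13 → 1
37: 13 → 1
13: none → 0
Total inversions: 8 + 5 + 1 + 3 + 3 + 0 + 1 + 1 + 0 = 22

22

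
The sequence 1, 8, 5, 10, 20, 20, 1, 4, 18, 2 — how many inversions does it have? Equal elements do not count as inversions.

Sweep left to right; for each value list the smaller values that follow it:
1: 0
8: 4
5: 3
10: 3
20: 4
20: 4
1: 0
4: 1
18: 1
2: 0
Sum: 0 + 4 + 3 + 3 + 4 + 4 + 0 + 1 + 1 + 0 = 20

Inversions: 20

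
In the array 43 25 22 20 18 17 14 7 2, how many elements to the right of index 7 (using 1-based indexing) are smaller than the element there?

The element at index 7 is 14.
Elements after it: 7, 2
Those smaller than 14: 7, 2

2 such elements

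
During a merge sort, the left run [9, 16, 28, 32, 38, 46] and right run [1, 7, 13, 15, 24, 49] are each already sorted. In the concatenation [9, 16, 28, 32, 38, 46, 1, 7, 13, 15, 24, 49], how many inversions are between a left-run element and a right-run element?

26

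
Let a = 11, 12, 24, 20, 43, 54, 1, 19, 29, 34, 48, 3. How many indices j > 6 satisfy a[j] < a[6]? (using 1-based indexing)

The element at index 6 is 54.
Elements after it: 1, 19, 29, 34, 48, 3
Those smaller than 54: 1, 19, 29, 34, 48, 3

6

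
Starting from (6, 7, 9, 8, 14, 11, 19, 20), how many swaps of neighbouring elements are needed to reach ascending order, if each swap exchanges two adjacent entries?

2

The minimum number of adjacent swaps to sort an array equals its inversion count, since every such swap removes exactly one inversion.
Count inversions — for each element, later elements that are smaller:
6: none → 0
7: none → 0
9: 8 → 1
8: none → 0
14: 11 → 1
11: none → 0
19: none → 0
20: none → 0
Total inversions: 0 + 0 + 1 + 0 + 1 + 0 + 0 + 0 = 2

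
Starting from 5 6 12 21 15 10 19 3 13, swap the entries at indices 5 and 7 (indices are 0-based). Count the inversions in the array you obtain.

Positions 5 and 7 hold 10 and 3; after swapping, the array is [5, 6, 12, 21, 15, 3, 19, 10, 13].
Count, for each position, how many later elements it exceeds:
5: 1
6: 1
12: 2
21: 5
15: 3
3: 0
19: 2
10: 0
13: 0
Sum: 1 + 1 + 2 + 5 + 3 + 0 + 2 + 0 + 0 = 14

14 inversions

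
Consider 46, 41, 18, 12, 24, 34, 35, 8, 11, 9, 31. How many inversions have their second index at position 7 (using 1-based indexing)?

The element at index 7 is 35.
Elements before it: 46, 41, 18, 12, 24, 34
Those larger than 35: 46, 41

2 such elements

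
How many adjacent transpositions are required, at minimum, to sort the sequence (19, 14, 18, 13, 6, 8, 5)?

There are 19 adjacent swaps.

Each adjacent swap fixes exactly one inversion, so the minimum swap count equals the number of inversions.
Count inversions — for each element, later elements that are smaller:
19: 14, 18, 13, 6, 8, 5 → 6
14: 13, 6, 8, 5 → 4
18: 13, 6, 8, 5 → 4
13: 6, 8, 5 → 3
6: 5 → 1
8: 5 → 1
5: none → 0
Total inversions: 6 + 4 + 4 + 3 + 1 + 1 + 0 = 19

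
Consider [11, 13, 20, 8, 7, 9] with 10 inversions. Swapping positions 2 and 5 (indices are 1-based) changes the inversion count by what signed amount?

Positions 2 and 5 hold 13 and 7; after swapping, the array is [11, 7, 20, 8, 13, 9].
Count, for each position, how many later elements it exceeds:
11 → 7, 8, 9 → 3
7 → none → 0
20 → 8, 13, 9 → 3
8 → none → 0
13 → 9 → 1
9 → none → 0
Sum: 3 + 0 + 3 + 0 + 1 + 0 = 7
Change: 7 − 10 = -3

-3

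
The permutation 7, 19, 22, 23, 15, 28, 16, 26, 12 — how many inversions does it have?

Sweep left to right; for each value list the smaller values that follow it:
7: 0
19: 3
22: 3
23: 3
15: 1
28: 3
16: 1
26: 1
12: 0
Sum: 0 + 3 + 3 + 3 + 1 + 3 + 1 + 1 + 0 = 15

Inversions: 15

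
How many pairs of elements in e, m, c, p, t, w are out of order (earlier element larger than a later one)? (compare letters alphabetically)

Inversion pairs (indices are 0-based):
(0,2): e > c
(1,2): m > c
That's 2 pairs.

2 inversions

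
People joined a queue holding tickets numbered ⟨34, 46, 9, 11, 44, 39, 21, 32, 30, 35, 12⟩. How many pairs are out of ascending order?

31 out-of-order pairs

Element-by-element contributions:
34: 6
46: 9
9: 0
11: 0
44: 6
39: 5
21: 1
32: 2
30: 1
35: 1
12: 0
Sum: 6 + 9 + 0 + 0 + 6 + 5 + 1 + 2 + 1 + 1 + 0 = 31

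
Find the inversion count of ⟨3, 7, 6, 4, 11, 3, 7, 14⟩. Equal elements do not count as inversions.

Inversions: 8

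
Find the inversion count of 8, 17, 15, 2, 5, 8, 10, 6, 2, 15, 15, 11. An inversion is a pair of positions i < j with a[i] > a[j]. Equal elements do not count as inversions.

There are 29 inversions.

Element-by-element contributions:
8: 4
17: 10
15: 7
2: 0
5: 1
8: 2
10: 2
6: 1
2: 0
15: 1
15: 1
11: 0
Sum: 4 + 10 + 7 + 0 + 1 + 2 + 2 + 1 + 0 + 1 + 1 + 0 = 29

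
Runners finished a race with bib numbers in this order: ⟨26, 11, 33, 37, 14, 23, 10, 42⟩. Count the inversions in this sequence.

Element-by-element contributions:
26 → 11, 14, 23, 10 → 4
11 → 10 → 1
33 → 14, 23, 10 → 3
37 → 14, 23, 10 → 3
14 → 10 → 1
23 → 10 → 1
10 → none → 0
42 → none → 0
Sum: 4 + 1 + 3 + 3 + 1 + 1 + 0 + 0 = 13

13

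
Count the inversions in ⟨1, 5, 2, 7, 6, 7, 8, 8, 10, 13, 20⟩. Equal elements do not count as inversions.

Out-of-order pairs: 2

Element-by-element contributions:
1 → none → 0
5 → 2 → 1
2 → none → 0
7 → 6 → 1
6 → none → 0
7 → none → 0
8 → none → 0
8 → none → 0
10 → none → 0
13 → none → 0
20 → none → 0
Sum: 0 + 1 + 0 + 1 + 0 + 0 + 0 + 0 + 0 + 0 + 0 = 2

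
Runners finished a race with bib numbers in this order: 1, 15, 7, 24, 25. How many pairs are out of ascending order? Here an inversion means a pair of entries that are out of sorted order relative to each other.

1

For each element, count later entries that are smaller:
1: 0
15: 1
7: 0
24: 0
25: 0
Sum: 0 + 1 + 0 + 0 + 0 = 1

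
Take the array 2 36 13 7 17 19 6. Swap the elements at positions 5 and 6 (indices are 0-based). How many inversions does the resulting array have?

9 inversions

Positions 5 and 6 hold 19 and 6; after swapping, the array is [2, 36, 13, 7, 17, 6, 19].
For each element, count later entries that are smaller:
2: 0
36: 5
13: 2
7: 1
17: 1
6: 0
19: 0
Sum: 0 + 5 + 2 + 1 + 1 + 0 + 0 = 9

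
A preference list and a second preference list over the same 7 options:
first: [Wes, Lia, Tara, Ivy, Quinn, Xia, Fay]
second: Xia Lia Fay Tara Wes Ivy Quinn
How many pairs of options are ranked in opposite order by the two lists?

Assign each item its position (1..7) in the first ordering, then rewrite the second ordering as that position sequence:
positions: Wes→1, Lia→2, Tara→3, Ivy→4, Quinn→5, Xia→6, Fay→7
second ordering as positions: [6, 2, 7, 3, 1, 4, 5]
Discordant pairs = inversions in this position sequence.
6: 2, 3, 1, 4, 5 → 5
2: 1 → 1
7: 3, 1, 4, 5 → 4
3: 1 → 1
1: 0
4: 0
5: 0
Total: 5 + 1 + 4 + 1 + 0 + 0 + 0 = 11

11 pairs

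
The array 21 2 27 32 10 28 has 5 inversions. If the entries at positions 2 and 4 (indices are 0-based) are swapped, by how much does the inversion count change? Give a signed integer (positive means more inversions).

-1

Positions 2 and 4 hold 27 and 10; after swapping, the array is [21, 2, 10, 32, 27, 28].
Element-by-element contributions:
21: 2
2: 0
10: 0
32: 2
27: 0
28: 0
Sum: 2 + 0 + 0 + 2 + 0 + 0 = 4
Change: 4 − 5 = -1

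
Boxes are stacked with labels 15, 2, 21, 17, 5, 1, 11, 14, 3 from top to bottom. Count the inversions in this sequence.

22 out-of-order pairs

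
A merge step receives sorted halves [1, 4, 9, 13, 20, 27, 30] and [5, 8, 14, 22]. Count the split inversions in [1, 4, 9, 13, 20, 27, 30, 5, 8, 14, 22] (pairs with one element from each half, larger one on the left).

There are 15 split inversions.

For each element r of the right run, count left-run elements greater than r:
r = 5: 9, 13, 20, 27, 30 → 5
r = 8: 9, 13, 20, 27, 30 → 5
r = 14: 20, 27, 30 → 3
r = 22: 27, 30 → 2
Cross-inversions: 5 + 5 + 3 + 2 = 15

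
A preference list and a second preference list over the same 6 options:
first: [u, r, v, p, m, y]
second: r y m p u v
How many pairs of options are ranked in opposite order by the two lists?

10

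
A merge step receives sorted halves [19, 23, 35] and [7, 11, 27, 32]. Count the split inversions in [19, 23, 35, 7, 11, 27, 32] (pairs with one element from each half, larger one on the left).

Count, for every r in R, how many entries of L exceed r:
r = 7: 19, 23, 35 → 3
r = 11: 19, 23, 35 → 3
r = 27: 35 → 1
r = 32: 35 → 1
Cross-inversions: 3 + 3 + 1 + 1 = 8

8 split inversions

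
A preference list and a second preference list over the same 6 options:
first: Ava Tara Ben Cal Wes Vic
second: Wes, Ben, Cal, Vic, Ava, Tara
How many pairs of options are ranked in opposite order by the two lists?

Pairs: 10

Assign each item its position (1..6) in the first ordering, then rewrite the second ordering as that position sequence:
positions: Ava→1, Tara→2, Ben→3, Cal→4, Wes→5, Vic→6
second ordering as positions: [5, 3, 4, 6, 1, 2]
Discordant pairs = inversions in this position sequence.
5: 3, 4, 1, 2 → 4
3: 1, 2 → 2
4: 1, 2 → 2
6: 1, 2 → 2
1: 0
2: 0
Total: 4 + 2 + 2 + 2 + 0 + 0 = 10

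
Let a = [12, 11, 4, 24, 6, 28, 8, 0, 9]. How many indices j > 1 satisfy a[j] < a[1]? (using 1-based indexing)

The element at index 1 is 12.
Elements after it: 11, 4, 24, 6, 28, 8, 0, 9
Those smaller than 12: 11, 4, 6, 8, 0, 9

6 such elements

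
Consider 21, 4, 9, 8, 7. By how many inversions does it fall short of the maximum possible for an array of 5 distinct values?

3 inversions short

Maximum inversions for 5 distinct elements is C(5, 2) = 5·4/2 = 10.
Current inversions — for each element, count later smaller elements:
21: 4
4: 0
9: 2
8: 1
7: 0
Current total: 4 + 0 + 2 + 1 + 0 = 7
Shortfall: 10 − 7 = 3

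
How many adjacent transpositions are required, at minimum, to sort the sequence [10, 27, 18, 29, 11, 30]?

4

Each adjacent swap fixes exactly one inversion, so the minimum swap count equals the number of inversions.
Count inversions — for each element, later elements that are smaller:
10: none → 0
27: 18, 11 → 2
18: 11 → 1
29: 11 → 1
11: none → 0
30: none → 0
Total inversions: 0 + 2 + 1 + 1 + 0 + 0 = 4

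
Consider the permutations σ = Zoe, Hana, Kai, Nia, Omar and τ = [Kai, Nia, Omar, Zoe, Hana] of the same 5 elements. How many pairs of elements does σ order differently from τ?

Assign each item its position (1..5) in the first ordering, then rewrite the second ordering as that position sequence:
positions: Zoe→1, Hana→2, Kai→3, Nia→4, Omar→5
second ordering as positions: [3, 4, 5, 1, 2]
Discordant pairs = inversions in this position sequence.
3: 1, 2 → 2
4: 1, 2 → 2
5: 1, 2 → 2
1: 0
2: 0
Total: 2 + 2 + 2 + 0 + 0 = 6

6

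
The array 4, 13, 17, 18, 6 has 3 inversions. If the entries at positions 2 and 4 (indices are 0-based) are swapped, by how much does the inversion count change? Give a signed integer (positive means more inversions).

-1

Positions 2 and 4 hold 17 and 6; after swapping, the array is [4, 13, 6, 18, 17].
For each element, count later entries that are smaller:
4 → none → 0
13 → 6 → 1
6 → none → 0
18 → 17 → 1
17 → none → 0
Sum: 0 + 1 + 0 + 1 + 0 = 2
Change: 2 − 3 = -1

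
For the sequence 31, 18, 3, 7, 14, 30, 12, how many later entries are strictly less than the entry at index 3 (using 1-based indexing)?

0 such elements

The element at index 3 is 3.
Elements after it: 7, 14, 30, 12
None of them are smaller than 3.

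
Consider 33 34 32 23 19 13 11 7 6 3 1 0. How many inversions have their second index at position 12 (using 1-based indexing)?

11

The element at index 12 is 0.
Elements before it: 33, 34, 32, 23, 19, 13, 11, 7, 6, 3, 1
Those larger than 0: 33, 34, 32, 23, 19, 13, 11, 7, 6, 3, 1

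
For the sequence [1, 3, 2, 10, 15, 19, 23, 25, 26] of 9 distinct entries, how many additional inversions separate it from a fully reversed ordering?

35

Maximum inversions for 9 distinct elements is C(9, 2) = 9·8/2 = 36.
Current inversions — for each element, count later smaller elements:
1: 0
3: 1
2: 0
10: 0
15: 0
19: 0
23: 0
25: 0
26: 0
Current total: 0 + 1 + 0 + 0 + 0 + 0 + 0 + 0 + 0 = 1
Shortfall: 36 − 1 = 35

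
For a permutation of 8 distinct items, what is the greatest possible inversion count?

The maximum occurs when the array is in strictly decreasing order: every one of the C(8, 2) pairs is inverted.
C(8, 2) = 8·7/2 = 28

Inversions: 28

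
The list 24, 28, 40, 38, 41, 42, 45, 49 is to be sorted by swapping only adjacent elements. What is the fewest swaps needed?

Minimum adjacent swaps = number of inversions (each swap of adjacent out-of-order elements removes one inversion and no swap can remove more).
Count inversions — for each element, later elements that are smaller:
24: none → 0
28: none → 0
40: 38 → 1
38: none → 0
41: none → 0
42: none → 0
45: none → 0
49: none → 0
Total inversions: 0 + 0 + 1 + 0 + 0 + 0 + 0 + 0 = 1

There is 1 swap.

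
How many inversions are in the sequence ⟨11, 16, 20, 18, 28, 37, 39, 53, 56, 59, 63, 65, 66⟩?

1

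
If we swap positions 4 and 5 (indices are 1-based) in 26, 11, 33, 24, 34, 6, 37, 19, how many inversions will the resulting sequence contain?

There are 14 inversions.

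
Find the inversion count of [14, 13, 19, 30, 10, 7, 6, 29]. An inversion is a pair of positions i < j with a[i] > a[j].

17

For each element, count later entries that are smaller:
14: 4
13: 3
19: 3
30: 4
10: 2
7: 1
6: 0
29: 0
Sum: 4 + 3 + 3 + 4 + 2 + 1 + 0 + 0 = 17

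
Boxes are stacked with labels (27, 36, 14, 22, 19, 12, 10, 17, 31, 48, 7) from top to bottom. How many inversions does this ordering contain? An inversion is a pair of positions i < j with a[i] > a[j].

Element-by-element contributions:
27 → 14, 22, 19, 12, 10, 17, 7 → 7
36 → 14, 22, 19, 12, 10, 17, 31, 7 → 8
14 → 12, 10, 7 → 3
22 → 19, 12, 10, 17, 7 → 5
19 → 12, 10, 17, 7 → 4
12 → 10, 7 → 2
10 → 7 → 1
17 → 7 → 1
31 → 7 → 1
48 → 7 → 1
7 → none → 0
Sum: 7 + 8 + 3 + 5 + 4 + 2 + 1 + 1 + 1 + 1 + 0 = 33

33 inversions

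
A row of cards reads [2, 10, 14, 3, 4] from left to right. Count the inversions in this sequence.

For each element, count later entries that are smaller:
2: 0
10: 2
14: 2
3: 0
4: 0
Sum: 0 + 2 + 2 + 0 + 0 = 4

4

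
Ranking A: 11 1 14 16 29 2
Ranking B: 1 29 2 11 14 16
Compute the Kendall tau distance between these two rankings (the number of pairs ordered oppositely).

Assign each item its position (1..6) in the first ordering, then rewrite the second ordering as that position sequence:
positions: 11→1, 1→2, 14→3, 16→4, 29→5, 2→6
second ordering as positions: [2, 5, 6, 1, 3, 4]
Discordant pairs = inversions in this position sequence.
2: 1 → 1
5: 1, 3, 4 → 3
6: 1, 3, 4 → 3
1: 0
3: 0
4: 0
Total: 1 + 3 + 3 + 0 + 0 + 0 = 7

7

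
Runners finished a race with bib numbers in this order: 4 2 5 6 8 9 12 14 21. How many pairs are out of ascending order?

Element-by-element contributions:
4 → 2 → 1
2 → none → 0
5 → none → 0
6 → none → 0
8 → none → 0
9 → none → 0
12 → none → 0
14 → none → 0
21 → none → 0
Sum: 1 + 0 + 0 + 0 + 0 + 0 + 0 + 0 + 0 = 1

1 inversion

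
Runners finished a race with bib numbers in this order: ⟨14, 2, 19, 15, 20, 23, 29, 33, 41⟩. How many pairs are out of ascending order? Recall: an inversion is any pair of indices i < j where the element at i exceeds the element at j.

There are 2 inversions.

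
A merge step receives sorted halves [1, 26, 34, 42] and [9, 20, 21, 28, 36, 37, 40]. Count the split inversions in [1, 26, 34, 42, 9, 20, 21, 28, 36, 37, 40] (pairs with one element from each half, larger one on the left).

14

Count, for every r in R, how many entries of L exceed r:
r = 9: 26, 34, 42 → 3
r = 20: 26, 34, 42 → 3
r = 21: 26, 34, 42 → 3
r = 28: 34, 42 → 2
r = 36: 42 → 1
r = 37: 42 → 1
r = 40: 42 → 1
Cross-inversions: 3 + 3 + 3 + 2 + 1 + 1 + 1 = 14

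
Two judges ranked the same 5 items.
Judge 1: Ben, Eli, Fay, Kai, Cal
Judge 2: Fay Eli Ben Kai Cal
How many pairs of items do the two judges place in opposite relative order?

Assign each item its position (1..5) in the first ordering, then rewrite the second ordering as that position sequence:
positions: Ben→1, Eli→2, Fay→3, Kai→4, Cal→5
second ordering as positions: [3, 2, 1, 4, 5]
Discordant pairs = inversions in this position sequence.
3: 2, 1 → 2
2: 1 → 1
1: 0
4: 0
5: 0
Total: 2 + 1 + 0 + 0 + 0 = 3

3 discordant pairs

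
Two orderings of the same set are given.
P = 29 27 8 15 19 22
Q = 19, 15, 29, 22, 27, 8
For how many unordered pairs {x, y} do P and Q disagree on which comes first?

9

Assign each item its position (1..6) in the first ordering, then rewrite the second ordering as that position sequence:
positions: 29→1, 27→2, 8→3, 15→4, 19→5, 22→6
second ordering as positions: [5, 4, 1, 6, 2, 3]
Discordant pairs = inversions in this position sequence.
5: 4, 1, 2, 3 → 4
4: 1, 2, 3 → 3
1: 0
6: 2, 3 → 2
2: 0
3: 0
Total: 4 + 3 + 0 + 2 + 0 + 0 = 9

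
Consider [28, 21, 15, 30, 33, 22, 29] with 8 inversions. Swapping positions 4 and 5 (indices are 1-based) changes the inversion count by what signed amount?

+1

Positions 4 and 5 hold 30 and 33; after swapping, the array is [28, 21, 15, 33, 30, 22, 29].
Element-by-element contributions:
28 → 21, 15, 22 → 3
21 → 15 → 1
15 → none → 0
33 → 30, 22, 29 → 3
30 → 22, 29 → 2
22 → none → 0
29 → none → 0
Sum: 3 + 1 + 0 + 3 + 2 + 0 + 0 = 9
Change: 9 − 8 = +1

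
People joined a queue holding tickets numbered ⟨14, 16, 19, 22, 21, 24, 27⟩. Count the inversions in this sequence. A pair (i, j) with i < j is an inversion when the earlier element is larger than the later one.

Out-of-order pairs: 1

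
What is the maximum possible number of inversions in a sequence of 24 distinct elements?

276

The maximum occurs when the array is in strictly decreasing order: every one of the C(24, 2) pairs is inverted.
C(24, 2) = 24·23/2 = 276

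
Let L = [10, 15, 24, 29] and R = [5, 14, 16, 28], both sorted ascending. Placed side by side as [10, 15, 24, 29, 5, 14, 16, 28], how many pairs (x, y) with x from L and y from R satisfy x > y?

Split inversions: 10

Count, for every r in R, how many entries of L exceed r:
r = 5: 10, 15, 24, 29 → 4
r = 14: 15, 24, 29 → 3
r = 16: 24, 29 → 2
r = 28: 29 → 1
Cross-inversions: 4 + 3 + 2 + 1 = 10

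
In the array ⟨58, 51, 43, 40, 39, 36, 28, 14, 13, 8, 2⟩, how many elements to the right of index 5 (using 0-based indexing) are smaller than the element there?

5 such elements

The element at index 5 is 36.
Elements after it: 28, 14, 13, 8, 2
Those smaller than 36: 28, 14, 13, 8, 2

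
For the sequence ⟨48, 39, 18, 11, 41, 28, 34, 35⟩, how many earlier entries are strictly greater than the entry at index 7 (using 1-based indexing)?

The element at index 7 is 34.
Elements before it: 48, 39, 18, 11, 41, 28
Those larger than 34: 48, 39, 41

3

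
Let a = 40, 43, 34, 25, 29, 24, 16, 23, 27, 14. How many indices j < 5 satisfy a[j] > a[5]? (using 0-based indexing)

The element at index 5 is 24.
Elements before it: 40, 43, 34, 25, 29
Those larger than 24: 40, 43, 34, 25, 29

5 such elements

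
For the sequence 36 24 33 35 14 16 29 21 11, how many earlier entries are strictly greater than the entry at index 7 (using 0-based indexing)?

The element at index 7 is 21.
Elements before it: 36, 24, 33, 35, 14, 16, 29
Those larger than 21: 36, 24, 33, 35, 29

5 such elements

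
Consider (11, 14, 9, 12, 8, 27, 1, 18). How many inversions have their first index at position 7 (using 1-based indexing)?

The element at index 7 is 1.
Elements after it: 18
None of them are smaller than 1.

0 such elements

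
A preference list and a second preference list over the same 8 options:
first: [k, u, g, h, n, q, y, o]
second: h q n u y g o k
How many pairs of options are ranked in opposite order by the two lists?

15

Assign each item its position (1..8) in the first ordering, then rewrite the second ordering as that position sequence:
positions: k→1, u→2, g→3, h→4, n→5, q→6, y→7, o→8
second ordering as positions: [4, 6, 5, 2, 7, 3, 8, 1]
Discordant pairs = inversions in this position sequence.
4: 2, 3, 1 → 3
6: 5, 2, 3, 1 → 4
5: 2, 3, 1 → 3
2: 1 → 1
7: 3, 1 → 2
3: 1 → 1
8: 1 → 1
1: 0
Total: 3 + 4 + 3 + 1 + 2 + 1 + 1 + 0 = 15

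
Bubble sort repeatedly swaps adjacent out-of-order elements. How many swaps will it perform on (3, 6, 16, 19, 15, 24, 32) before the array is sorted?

2 adjacent swaps

Each adjacent swap fixes exactly one inversion, so the minimum swap count equals the number of inversions.
Count inversions — for each element, later elements that are smaller:
3: none → 0
6: none → 0
16: 15 → 1
19: 15 → 1
15: none → 0
24: none → 0
32: none → 0
Total inversions: 0 + 0 + 1 + 1 + 0 + 0 + 0 = 2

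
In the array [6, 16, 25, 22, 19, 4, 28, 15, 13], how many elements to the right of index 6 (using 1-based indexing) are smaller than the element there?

The element at index 6 is 4.
Elements after it: 28, 15, 13
None of them are smaller than 4.

0 such elements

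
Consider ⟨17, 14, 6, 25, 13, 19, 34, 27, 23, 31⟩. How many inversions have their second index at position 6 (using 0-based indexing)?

0 such elements

The element at index 6 is 34.
Elements before it: 17, 14, 6, 25, 13, 19
None of them are larger than 34.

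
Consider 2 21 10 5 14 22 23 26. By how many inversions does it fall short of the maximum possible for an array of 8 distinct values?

Maximum inversions for 8 distinct elements is C(8, 2) = 8·7/2 = 28.
Current inversions — for each element, count later smaller elements:
2: 0
21: 3
10: 1
5: 0
14: 0
22: 0
23: 0
26: 0
Current total: 0 + 3 + 1 + 0 + 0 + 0 + 0 + 0 = 4
Shortfall: 28 − 4 = 24

24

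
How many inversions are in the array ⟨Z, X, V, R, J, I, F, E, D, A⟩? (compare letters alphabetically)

Out-of-order pairs: 45

Element-by-element contributions:
Z: 9
X: 8
V: 7
R: 6
J: 5
I: 4
F: 3
E: 2
D: 1
A: 0
Sum: 9 + 8 + 7 + 6 + 5 + 4 + 3 + 2 + 1 + 0 = 45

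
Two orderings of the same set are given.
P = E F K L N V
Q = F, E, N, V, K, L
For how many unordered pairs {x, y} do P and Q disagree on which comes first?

Assign each item its position (1..6) in the first ordering, then rewrite the second ordering as that position sequence:
positions: E→1, F→2, K→3, L→4, N→5, V→6
second ordering as positions: [2, 1, 5, 6, 3, 4]
Discordant pairs = inversions in this position sequence.
2: 1 → 1
1: 0
5: 3, 4 → 2
6: 3, 4 → 2
3: 0
4: 0
Total: 1 + 0 + 2 + 2 + 0 + 0 = 5

5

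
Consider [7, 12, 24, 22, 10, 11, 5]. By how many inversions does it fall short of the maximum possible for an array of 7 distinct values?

8 inversions short

Maximum inversions for 7 distinct elements is C(7, 2) = 7·6/2 = 21.
Current inversions — for each element, count later smaller elements:
7: 1
12: 3
24: 4
22: 3
10: 1
11: 1
5: 0
Current total: 1 + 3 + 4 + 3 + 1 + 1 + 0 = 13
Shortfall: 21 − 13 = 8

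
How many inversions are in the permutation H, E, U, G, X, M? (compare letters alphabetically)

5

Inversion pairs (indices are 0-based):
(0,1): H > E
(0,3): H > G
(2,3): U > G
(2,5): U > M
(4,5): X > M
That's 5 pairs.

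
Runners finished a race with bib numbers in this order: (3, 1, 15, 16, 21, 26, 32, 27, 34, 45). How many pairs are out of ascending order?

Sweep left to right; for each value list the smaller values that follow it:
3 → 1 → 1
1 → none → 0
15 → none → 0
16 → none → 0
21 → none → 0
26 → none → 0
32 → 27 → 1
27 → none → 0
34 → none → 0
45 → none → 0
Sum: 1 + 0 + 0 + 0 + 0 + 0 + 1 + 0 + 0 + 0 = 2

Inversions: 2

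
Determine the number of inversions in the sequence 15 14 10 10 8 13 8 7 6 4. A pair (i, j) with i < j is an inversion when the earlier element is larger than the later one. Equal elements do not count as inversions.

Count, for each position, how many later elements it exceeds:
15 → 14, 10, 10, 8, 13, 8, 7, 6, 4 → 9
14 → 10, 10, 8, 13, 8, 7, 6, 4 → 8
10 → 8, 8, 7, 6, 4 → 5
10 → 8, 8, 7, 6, 4 → 5
8 → 7, 6, 4 → 3
13 → 8, 7, 6, 4 → 4
8 → 7, 6, 4 → 3
7 → 6, 4 → 2
6 → 4 → 1
4 → none → 0
Sum: 9 + 8 + 5 + 5 + 3 + 4 + 3 + 2 + 1 + 0 = 40

Out-of-order pairs: 40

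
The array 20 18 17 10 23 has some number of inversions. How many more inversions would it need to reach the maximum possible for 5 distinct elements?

Maximum inversions for 5 distinct elements is C(5, 2) = 5·4/2 = 10.
Current inversions — for each element, count later smaller elements:
20: 3
18: 2
17: 1
10: 0
23: 0
Current total: 3 + 2 + 1 + 0 + 0 = 6
Shortfall: 10 − 6 = 4

4 inversions short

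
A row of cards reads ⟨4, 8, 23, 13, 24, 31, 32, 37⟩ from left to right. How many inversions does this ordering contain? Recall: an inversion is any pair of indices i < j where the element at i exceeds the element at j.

There is 1 inversion.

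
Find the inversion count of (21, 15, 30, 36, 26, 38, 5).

9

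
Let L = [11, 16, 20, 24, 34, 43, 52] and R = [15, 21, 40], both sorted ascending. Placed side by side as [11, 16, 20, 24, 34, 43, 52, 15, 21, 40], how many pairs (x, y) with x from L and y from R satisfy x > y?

For each element r of the right run, count left-run elements greater than r:
r = 15: 16, 20, 24, 34, 43, 52 → 6
r = 21: 24, 34, 43, 52 → 4
r = 40: 43, 52 → 2
Cross-inversions: 6 + 4 + 2 = 12

Cross-inversions: 12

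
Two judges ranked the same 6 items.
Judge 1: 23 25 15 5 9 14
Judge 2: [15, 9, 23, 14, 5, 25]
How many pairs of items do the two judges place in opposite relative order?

Assign each item its position (1..6) in the first ordering, then rewrite the second ordering as that position sequence:
positions: 23→1, 25→2, 15→3, 5→4, 9→5, 14→6
second ordering as positions: [3, 5, 1, 6, 4, 2]
Discordant pairs = inversions in this position sequence.
3: 1, 2 → 2
5: 1, 4, 2 → 3
1: 0
6: 4, 2 → 2
4: 2 → 1
2: 0
Total: 2 + 3 + 0 + 2 + 1 + 0 = 8

8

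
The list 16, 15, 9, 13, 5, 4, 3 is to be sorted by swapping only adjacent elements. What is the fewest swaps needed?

Minimum adjacent swaps = number of inversions (each swap of adjacent out-of-order elements removes one inversion and no swap can remove more).
Count inversions — for each element, later elements that are smaller:
16: 15, 9, 13, 5, 4, 3 → 6
15: 9, 13, 5, 4, 3 → 5
9: 5, 4, 3 → 3
13: 5, 4, 3 → 3
5: 4, 3 → 2
4: 3 → 1
3: none → 0
Total inversions: 6 + 5 + 3 + 3 + 2 + 1 + 0 = 20

20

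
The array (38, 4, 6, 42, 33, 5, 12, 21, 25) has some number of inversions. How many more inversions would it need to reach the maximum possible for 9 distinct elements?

19

Maximum inversions for 9 distinct elements is C(9, 2) = 9·8/2 = 36.
Current inversions — for each element, count later smaller elements:
38: 7
4: 0
6: 1
42: 5
33: 4
5: 0
12: 0
21: 0
25: 0
Current total: 7 + 0 + 1 + 5 + 4 + 0 + 0 + 0 + 0 = 17
Shortfall: 36 − 17 = 19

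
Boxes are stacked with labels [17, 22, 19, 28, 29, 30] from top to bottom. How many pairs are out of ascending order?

Element-by-element contributions:
17 → none → 0
22 → 19 → 1
19 → none → 0
28 → none → 0
29 → none → 0
30 → none → 0
Sum: 0 + 1 + 0 + 0 + 0 + 0 = 1

Inversions: 1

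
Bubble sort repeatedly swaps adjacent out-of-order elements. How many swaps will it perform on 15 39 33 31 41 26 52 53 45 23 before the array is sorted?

Minimum adjacent swaps = number of inversions (each swap of adjacent out-of-order elements removes one inversion and no swap can remove more).
Count inversions — for each element, later elements that are smaller:
15: none → 0
39: 33, 31, 26, 23 → 4
33: 31, 26, 23 → 3
31: 26, 23 → 2
41: 26, 23 → 2
26: 23 → 1
52: 45, 23 → 2
53: 45, 23 → 2
45: 23 → 1
23: none → 0
Total inversions: 0 + 4 + 3 + 2 + 2 + 1 + 2 + 2 + 1 + 0 = 17

17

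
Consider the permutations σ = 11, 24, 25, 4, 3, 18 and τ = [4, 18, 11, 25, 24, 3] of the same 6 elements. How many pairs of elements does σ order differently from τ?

Discordant pairs: 8

Assign each item its position (1..6) in the first ordering, then rewrite the second ordering as that position sequence:
positions: 11→1, 24→2, 25→3, 4→4, 3→5, 18→6
second ordering as positions: [4, 6, 1, 3, 2, 5]
Discordant pairs = inversions in this position sequence.
4: 1, 3, 2 → 3
6: 1, 3, 2, 5 → 4
1: 0
3: 2 → 1
2: 0
5: 0
Total: 3 + 4 + 0 + 1 + 0 + 0 = 8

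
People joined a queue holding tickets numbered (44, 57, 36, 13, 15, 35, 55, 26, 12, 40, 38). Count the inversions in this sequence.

Element-by-element contributions:
44 → 36, 13, 15, 35, 26, 12, 40, 38 → 8
57 → 36, 13, 15, 35, 55, 26, 12, 40, 38 → 9
36 → 13, 15, 35, 26, 12 → 5
13 → 12 → 1
15 → 12 → 1
35 → 26, 12 → 2
55 → 26, 12, 40, 38 → 4
26 → 12 → 1
12 → none → 0
40 → 38 → 1
38 → none → 0
Sum: 8 + 9 + 5 + 1 + 1 + 2 + 4 + 1 + 0 + 1 + 0 = 32

32 inversions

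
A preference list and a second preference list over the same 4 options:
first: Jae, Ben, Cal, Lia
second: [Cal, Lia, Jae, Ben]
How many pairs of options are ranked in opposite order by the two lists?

Assign each item its position (1..4) in the first ordering, then rewrite the second ordering as that position sequence:
positions: Jae→1, Ben→2, Cal→3, Lia→4
second ordering as positions: [3, 4, 1, 2]
Discordant pairs = inversions in this position sequence.
3: 1, 2 → 2
4: 1, 2 → 2
1: 0
2: 0
Total: 2 + 2 + 0 + 0 = 4

4 pairs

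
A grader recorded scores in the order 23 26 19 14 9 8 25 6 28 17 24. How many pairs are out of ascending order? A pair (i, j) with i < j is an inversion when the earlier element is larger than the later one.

For each element, count later entries that are smaller:
23 → 19, 14, 9, 8, 6, 17 → 6
26 → 19, 14, 9, 8, 25, 6, 17, 24 → 8
19 → 14, 9, 8, 6, 17 → 5
14 → 9, 8, 6 → 3
9 → 8, 6 → 2
8 → 6 → 1
25 → 6, 17, 24 → 3
6 → none → 0
28 → 17, 24 → 2
17 → none → 0
24 → none → 0
Sum: 6 + 8 + 5 + 3 + 2 + 1 + 3 + 0 + 2 + 0 + 0 = 30

30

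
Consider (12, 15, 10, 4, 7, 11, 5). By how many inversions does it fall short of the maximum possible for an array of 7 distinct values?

6 inversions short

Maximum inversions for 7 distinct elements is C(7, 2) = 7·6/2 = 21.
Current inversions — for each element, count later smaller elements:
12: 5
15: 5
10: 3
4: 0
7: 1
11: 1
5: 0
Current total: 5 + 5 + 3 + 0 + 1 + 1 + 0 = 15
Shortfall: 21 − 15 = 6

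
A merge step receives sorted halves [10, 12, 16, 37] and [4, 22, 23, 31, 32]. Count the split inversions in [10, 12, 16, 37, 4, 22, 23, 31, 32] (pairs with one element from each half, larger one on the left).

8

Take each right-half value and tally the left-half values above it:
r = 4: 10, 12, 16, 37 → 4
r = 22: 37 → 1
r = 23: 37 → 1
r = 31: 37 → 1
r = 32: 37 → 1
Cross-inversions: 4 + 1 + 1 + 1 + 1 = 8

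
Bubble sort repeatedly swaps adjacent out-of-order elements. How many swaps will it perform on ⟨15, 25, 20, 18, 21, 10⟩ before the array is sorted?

The minimum number of adjacent swaps to sort an array equals its inversion count, since every such swap removes exactly one inversion.
Count inversions — for each element, later elements that are smaller:
15: 10 → 1
25: 20, 18, 21, 10 → 4
20: 18, 10 → 2
18: 10 → 1
21: 10 → 1
10: none → 0
Total inversions: 1 + 4 + 2 + 1 + 1 + 0 = 9

9 adjacent swaps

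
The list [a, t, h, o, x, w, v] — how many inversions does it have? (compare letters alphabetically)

5

Out-of-order index pairs (0-indexed):
(1,2): t > h
(1,3): t > o
(4,5): x > w
(4,6): x > v
(5,6): w > v
That's 5 pairs.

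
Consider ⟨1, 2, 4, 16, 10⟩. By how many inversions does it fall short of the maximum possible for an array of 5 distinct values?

Maximum inversions for 5 distinct elements is C(5, 2) = 5·4/2 = 10.
Current inversions — for each element, count later smaller elements:
1: 0
2: 0
4: 0
16: 1
10: 0
Current total: 0 + 0 + 0 + 1 + 0 = 1
Shortfall: 10 − 1 = 9

9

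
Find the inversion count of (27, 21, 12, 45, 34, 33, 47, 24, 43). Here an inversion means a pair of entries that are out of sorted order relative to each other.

13

Count, for each position, how many later elements it exceeds:
27: 3
21: 1
12: 0
45: 4
34: 2
33: 1
47: 2
24: 0
43: 0
Sum: 3 + 1 + 0 + 4 + 2 + 1 + 2 + 0 + 0 = 13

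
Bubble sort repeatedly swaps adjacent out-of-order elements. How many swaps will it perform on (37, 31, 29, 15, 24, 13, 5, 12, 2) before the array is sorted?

Each adjacent swap fixes exactly one inversion, so the minimum swap count equals the number of inversions.
Count inversions — for each element, later elements that are smaller:
37: 31, 29, 15, 24, 13, 5, 12, 2 → 8
31: 29, 15, 24, 13, 5, 12, 2 → 7
29: 15, 24, 13, 5, 12, 2 → 6
15: 13, 5, 12, 2 → 4
24: 13, 5, 12, 2 → 4
13: 5, 12, 2 → 3
5: 2 → 1
12: 2 → 1
2: none → 0
Total inversions: 8 + 7 + 6 + 4 + 4 + 3 + 1 + 1 + 0 = 34

34 adjacent swaps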